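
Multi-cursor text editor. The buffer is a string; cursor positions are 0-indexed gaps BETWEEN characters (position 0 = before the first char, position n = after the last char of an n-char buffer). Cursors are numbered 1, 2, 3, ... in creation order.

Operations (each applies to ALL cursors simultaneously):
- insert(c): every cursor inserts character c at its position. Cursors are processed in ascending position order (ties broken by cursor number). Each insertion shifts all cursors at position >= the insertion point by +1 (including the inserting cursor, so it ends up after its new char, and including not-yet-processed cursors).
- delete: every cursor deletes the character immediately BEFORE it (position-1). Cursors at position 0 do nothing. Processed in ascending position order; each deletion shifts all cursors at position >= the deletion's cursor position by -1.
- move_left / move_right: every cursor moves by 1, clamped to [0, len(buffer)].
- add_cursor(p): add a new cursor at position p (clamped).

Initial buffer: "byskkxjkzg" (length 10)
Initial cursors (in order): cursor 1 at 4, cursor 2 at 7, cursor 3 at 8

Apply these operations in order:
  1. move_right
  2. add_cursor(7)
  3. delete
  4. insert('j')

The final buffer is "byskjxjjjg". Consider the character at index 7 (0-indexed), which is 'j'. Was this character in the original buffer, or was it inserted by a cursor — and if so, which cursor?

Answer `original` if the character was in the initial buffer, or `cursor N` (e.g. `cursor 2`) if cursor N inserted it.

After op 1 (move_right): buffer="byskkxjkzg" (len 10), cursors c1@5 c2@8 c3@9, authorship ..........
After op 2 (add_cursor(7)): buffer="byskkxjkzg" (len 10), cursors c1@5 c4@7 c2@8 c3@9, authorship ..........
After op 3 (delete): buffer="byskxg" (len 6), cursors c1@4 c2@5 c3@5 c4@5, authorship ......
After op 4 (insert('j')): buffer="byskjxjjjg" (len 10), cursors c1@5 c2@9 c3@9 c4@9, authorship ....1.234.
Authorship (.=original, N=cursor N): . . . . 1 . 2 3 4 .
Index 7: author = 3

Answer: cursor 3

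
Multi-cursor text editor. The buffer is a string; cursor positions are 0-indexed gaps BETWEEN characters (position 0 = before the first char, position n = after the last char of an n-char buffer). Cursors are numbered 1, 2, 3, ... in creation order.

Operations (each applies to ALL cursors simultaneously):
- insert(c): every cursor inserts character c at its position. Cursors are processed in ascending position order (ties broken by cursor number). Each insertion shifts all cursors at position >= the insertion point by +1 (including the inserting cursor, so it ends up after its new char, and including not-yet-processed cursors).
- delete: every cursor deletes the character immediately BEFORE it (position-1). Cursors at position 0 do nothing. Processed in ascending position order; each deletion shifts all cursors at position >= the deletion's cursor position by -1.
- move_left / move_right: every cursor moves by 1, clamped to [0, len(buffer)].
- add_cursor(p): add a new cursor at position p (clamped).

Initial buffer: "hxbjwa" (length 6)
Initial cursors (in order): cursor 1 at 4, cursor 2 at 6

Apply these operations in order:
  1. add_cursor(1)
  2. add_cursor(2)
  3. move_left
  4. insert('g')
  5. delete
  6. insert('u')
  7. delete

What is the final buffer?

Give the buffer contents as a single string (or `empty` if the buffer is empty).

Answer: hxbjwa

Derivation:
After op 1 (add_cursor(1)): buffer="hxbjwa" (len 6), cursors c3@1 c1@4 c2@6, authorship ......
After op 2 (add_cursor(2)): buffer="hxbjwa" (len 6), cursors c3@1 c4@2 c1@4 c2@6, authorship ......
After op 3 (move_left): buffer="hxbjwa" (len 6), cursors c3@0 c4@1 c1@3 c2@5, authorship ......
After op 4 (insert('g')): buffer="ghgxbgjwga" (len 10), cursors c3@1 c4@3 c1@6 c2@9, authorship 3.4..1..2.
After op 5 (delete): buffer="hxbjwa" (len 6), cursors c3@0 c4@1 c1@3 c2@5, authorship ......
After op 6 (insert('u')): buffer="uhuxbujwua" (len 10), cursors c3@1 c4@3 c1@6 c2@9, authorship 3.4..1..2.
After op 7 (delete): buffer="hxbjwa" (len 6), cursors c3@0 c4@1 c1@3 c2@5, authorship ......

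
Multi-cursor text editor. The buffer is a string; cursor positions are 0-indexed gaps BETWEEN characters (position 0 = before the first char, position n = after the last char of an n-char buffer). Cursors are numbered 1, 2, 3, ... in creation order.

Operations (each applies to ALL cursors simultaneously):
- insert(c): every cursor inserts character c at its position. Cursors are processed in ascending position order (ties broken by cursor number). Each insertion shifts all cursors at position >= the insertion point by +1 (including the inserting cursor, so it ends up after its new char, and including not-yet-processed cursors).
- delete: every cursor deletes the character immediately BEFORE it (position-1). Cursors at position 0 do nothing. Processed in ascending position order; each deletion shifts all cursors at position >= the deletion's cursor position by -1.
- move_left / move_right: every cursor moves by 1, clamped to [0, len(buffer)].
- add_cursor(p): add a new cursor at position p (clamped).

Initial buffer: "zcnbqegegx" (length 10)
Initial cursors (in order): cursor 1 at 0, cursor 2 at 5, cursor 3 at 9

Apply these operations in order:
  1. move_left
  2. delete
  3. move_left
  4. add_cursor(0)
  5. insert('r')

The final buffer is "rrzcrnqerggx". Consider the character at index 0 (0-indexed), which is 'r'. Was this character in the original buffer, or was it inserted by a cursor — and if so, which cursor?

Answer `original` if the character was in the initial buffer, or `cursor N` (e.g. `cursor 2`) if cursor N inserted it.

Answer: cursor 1

Derivation:
After op 1 (move_left): buffer="zcnbqegegx" (len 10), cursors c1@0 c2@4 c3@8, authorship ..........
After op 2 (delete): buffer="zcnqeggx" (len 8), cursors c1@0 c2@3 c3@6, authorship ........
After op 3 (move_left): buffer="zcnqeggx" (len 8), cursors c1@0 c2@2 c3@5, authorship ........
After op 4 (add_cursor(0)): buffer="zcnqeggx" (len 8), cursors c1@0 c4@0 c2@2 c3@5, authorship ........
After op 5 (insert('r')): buffer="rrzcrnqerggx" (len 12), cursors c1@2 c4@2 c2@5 c3@9, authorship 14..2...3...
Authorship (.=original, N=cursor N): 1 4 . . 2 . . . 3 . . .
Index 0: author = 1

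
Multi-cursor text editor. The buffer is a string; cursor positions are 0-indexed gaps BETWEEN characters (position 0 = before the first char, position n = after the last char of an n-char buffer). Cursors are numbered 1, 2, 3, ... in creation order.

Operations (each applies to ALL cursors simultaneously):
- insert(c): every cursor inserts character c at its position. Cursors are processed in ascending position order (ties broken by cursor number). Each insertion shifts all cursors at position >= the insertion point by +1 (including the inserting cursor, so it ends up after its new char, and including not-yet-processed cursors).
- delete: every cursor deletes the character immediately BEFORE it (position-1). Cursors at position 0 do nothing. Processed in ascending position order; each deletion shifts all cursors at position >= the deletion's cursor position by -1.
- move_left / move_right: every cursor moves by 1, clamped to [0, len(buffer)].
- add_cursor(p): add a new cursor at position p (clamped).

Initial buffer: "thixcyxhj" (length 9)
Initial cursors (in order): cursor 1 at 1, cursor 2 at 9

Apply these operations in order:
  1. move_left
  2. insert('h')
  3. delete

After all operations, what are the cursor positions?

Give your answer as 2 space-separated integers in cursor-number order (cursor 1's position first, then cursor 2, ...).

After op 1 (move_left): buffer="thixcyxhj" (len 9), cursors c1@0 c2@8, authorship .........
After op 2 (insert('h')): buffer="hthixcyxhhj" (len 11), cursors c1@1 c2@10, authorship 1........2.
After op 3 (delete): buffer="thixcyxhj" (len 9), cursors c1@0 c2@8, authorship .........

Answer: 0 8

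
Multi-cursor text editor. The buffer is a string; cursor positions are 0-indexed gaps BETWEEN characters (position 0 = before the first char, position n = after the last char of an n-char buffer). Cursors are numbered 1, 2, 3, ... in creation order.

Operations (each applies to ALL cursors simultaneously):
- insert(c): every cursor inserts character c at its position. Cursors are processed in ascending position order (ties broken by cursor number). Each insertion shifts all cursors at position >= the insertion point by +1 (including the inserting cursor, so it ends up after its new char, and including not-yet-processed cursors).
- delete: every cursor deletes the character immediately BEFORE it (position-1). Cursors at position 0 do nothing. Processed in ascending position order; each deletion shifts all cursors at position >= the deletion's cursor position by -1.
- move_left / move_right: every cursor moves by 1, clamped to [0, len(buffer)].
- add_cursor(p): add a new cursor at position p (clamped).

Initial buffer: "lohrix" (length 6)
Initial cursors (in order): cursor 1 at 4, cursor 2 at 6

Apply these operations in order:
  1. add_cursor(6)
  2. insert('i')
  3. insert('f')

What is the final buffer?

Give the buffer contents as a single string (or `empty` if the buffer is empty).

After op 1 (add_cursor(6)): buffer="lohrix" (len 6), cursors c1@4 c2@6 c3@6, authorship ......
After op 2 (insert('i')): buffer="lohriixii" (len 9), cursors c1@5 c2@9 c3@9, authorship ....1..23
After op 3 (insert('f')): buffer="lohrifixiiff" (len 12), cursors c1@6 c2@12 c3@12, authorship ....11..2323

Answer: lohrifixiiff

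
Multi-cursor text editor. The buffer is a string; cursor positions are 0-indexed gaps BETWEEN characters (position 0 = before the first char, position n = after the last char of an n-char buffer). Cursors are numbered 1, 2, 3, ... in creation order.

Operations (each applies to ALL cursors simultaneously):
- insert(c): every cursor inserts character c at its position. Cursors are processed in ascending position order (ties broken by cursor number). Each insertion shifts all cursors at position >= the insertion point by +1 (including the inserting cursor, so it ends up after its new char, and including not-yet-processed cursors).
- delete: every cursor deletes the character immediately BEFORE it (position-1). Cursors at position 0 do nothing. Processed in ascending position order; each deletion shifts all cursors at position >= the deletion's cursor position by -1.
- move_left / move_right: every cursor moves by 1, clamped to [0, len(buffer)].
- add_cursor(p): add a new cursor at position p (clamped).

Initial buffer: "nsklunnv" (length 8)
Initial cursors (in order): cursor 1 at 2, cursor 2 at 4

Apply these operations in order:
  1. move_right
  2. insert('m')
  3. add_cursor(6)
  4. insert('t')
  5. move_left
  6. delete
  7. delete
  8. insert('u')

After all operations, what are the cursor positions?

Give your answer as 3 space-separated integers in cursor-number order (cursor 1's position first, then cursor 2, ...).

Answer: 3 6 6

Derivation:
After op 1 (move_right): buffer="nsklunnv" (len 8), cursors c1@3 c2@5, authorship ........
After op 2 (insert('m')): buffer="nskmlumnnv" (len 10), cursors c1@4 c2@7, authorship ...1..2...
After op 3 (add_cursor(6)): buffer="nskmlumnnv" (len 10), cursors c1@4 c3@6 c2@7, authorship ...1..2...
After op 4 (insert('t')): buffer="nskmtlutmtnnv" (len 13), cursors c1@5 c3@8 c2@10, authorship ...11..322...
After op 5 (move_left): buffer="nskmtlutmtnnv" (len 13), cursors c1@4 c3@7 c2@9, authorship ...11..322...
After op 6 (delete): buffer="nsktlttnnv" (len 10), cursors c1@3 c3@5 c2@6, authorship ...1.32...
After op 7 (delete): buffer="nsttnnv" (len 7), cursors c1@2 c2@3 c3@3, authorship ..12...
After op 8 (insert('u')): buffer="nsutuutnnv" (len 10), cursors c1@3 c2@6 c3@6, authorship ..11232...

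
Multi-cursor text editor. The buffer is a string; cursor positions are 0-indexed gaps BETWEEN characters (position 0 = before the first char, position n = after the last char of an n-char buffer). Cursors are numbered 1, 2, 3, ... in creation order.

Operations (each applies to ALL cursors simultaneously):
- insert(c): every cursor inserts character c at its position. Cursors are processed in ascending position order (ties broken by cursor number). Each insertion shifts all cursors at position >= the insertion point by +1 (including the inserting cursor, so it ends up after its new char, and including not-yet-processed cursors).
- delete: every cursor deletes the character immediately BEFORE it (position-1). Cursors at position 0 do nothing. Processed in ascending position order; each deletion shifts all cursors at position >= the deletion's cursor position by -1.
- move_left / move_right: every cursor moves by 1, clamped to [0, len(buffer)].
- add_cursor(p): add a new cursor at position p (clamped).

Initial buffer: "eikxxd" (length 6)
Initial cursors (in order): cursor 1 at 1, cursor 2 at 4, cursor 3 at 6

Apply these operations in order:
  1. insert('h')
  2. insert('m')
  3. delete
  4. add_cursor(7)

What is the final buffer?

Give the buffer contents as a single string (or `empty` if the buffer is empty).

After op 1 (insert('h')): buffer="ehikxhxdh" (len 9), cursors c1@2 c2@6 c3@9, authorship .1...2..3
After op 2 (insert('m')): buffer="ehmikxhmxdhm" (len 12), cursors c1@3 c2@8 c3@12, authorship .11...22..33
After op 3 (delete): buffer="ehikxhxdh" (len 9), cursors c1@2 c2@6 c3@9, authorship .1...2..3
After op 4 (add_cursor(7)): buffer="ehikxhxdh" (len 9), cursors c1@2 c2@6 c4@7 c3@9, authorship .1...2..3

Answer: ehikxhxdh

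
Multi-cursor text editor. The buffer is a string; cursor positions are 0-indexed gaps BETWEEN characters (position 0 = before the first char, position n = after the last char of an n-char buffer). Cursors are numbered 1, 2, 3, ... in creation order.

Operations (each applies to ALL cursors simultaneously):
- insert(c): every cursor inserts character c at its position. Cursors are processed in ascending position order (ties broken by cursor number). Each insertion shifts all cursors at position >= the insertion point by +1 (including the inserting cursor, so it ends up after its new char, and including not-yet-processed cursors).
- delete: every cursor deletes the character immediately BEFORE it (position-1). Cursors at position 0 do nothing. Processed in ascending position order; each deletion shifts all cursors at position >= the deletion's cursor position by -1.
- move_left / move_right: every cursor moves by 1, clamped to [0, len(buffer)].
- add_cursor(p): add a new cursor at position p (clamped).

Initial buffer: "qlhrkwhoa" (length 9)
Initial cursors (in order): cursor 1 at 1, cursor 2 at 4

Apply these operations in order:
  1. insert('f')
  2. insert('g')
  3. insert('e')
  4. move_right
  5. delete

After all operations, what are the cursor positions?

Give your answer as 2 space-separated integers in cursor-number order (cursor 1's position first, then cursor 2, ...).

Answer: 4 9

Derivation:
After op 1 (insert('f')): buffer="qflhrfkwhoa" (len 11), cursors c1@2 c2@6, authorship .1...2.....
After op 2 (insert('g')): buffer="qfglhrfgkwhoa" (len 13), cursors c1@3 c2@8, authorship .11...22.....
After op 3 (insert('e')): buffer="qfgelhrfgekwhoa" (len 15), cursors c1@4 c2@10, authorship .111...222.....
After op 4 (move_right): buffer="qfgelhrfgekwhoa" (len 15), cursors c1@5 c2@11, authorship .111...222.....
After op 5 (delete): buffer="qfgehrfgewhoa" (len 13), cursors c1@4 c2@9, authorship .111..222....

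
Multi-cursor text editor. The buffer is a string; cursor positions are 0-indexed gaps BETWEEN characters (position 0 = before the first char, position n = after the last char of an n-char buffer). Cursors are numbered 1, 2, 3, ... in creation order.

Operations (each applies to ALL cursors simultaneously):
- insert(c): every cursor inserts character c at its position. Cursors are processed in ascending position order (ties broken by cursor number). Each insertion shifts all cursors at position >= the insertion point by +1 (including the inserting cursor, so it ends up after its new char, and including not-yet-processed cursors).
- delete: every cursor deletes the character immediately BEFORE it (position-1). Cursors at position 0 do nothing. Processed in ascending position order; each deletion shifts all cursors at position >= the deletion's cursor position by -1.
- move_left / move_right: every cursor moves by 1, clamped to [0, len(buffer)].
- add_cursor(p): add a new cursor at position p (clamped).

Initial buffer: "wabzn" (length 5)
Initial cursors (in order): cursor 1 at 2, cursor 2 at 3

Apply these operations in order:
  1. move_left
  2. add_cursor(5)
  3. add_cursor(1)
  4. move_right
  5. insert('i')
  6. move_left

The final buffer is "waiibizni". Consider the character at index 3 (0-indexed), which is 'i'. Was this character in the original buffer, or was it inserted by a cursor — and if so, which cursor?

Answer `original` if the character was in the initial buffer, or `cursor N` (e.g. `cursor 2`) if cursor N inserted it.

After op 1 (move_left): buffer="wabzn" (len 5), cursors c1@1 c2@2, authorship .....
After op 2 (add_cursor(5)): buffer="wabzn" (len 5), cursors c1@1 c2@2 c3@5, authorship .....
After op 3 (add_cursor(1)): buffer="wabzn" (len 5), cursors c1@1 c4@1 c2@2 c3@5, authorship .....
After op 4 (move_right): buffer="wabzn" (len 5), cursors c1@2 c4@2 c2@3 c3@5, authorship .....
After op 5 (insert('i')): buffer="waiibizni" (len 9), cursors c1@4 c4@4 c2@6 c3@9, authorship ..14.2..3
After op 6 (move_left): buffer="waiibizni" (len 9), cursors c1@3 c4@3 c2@5 c3@8, authorship ..14.2..3
Authorship (.=original, N=cursor N): . . 1 4 . 2 . . 3
Index 3: author = 4

Answer: cursor 4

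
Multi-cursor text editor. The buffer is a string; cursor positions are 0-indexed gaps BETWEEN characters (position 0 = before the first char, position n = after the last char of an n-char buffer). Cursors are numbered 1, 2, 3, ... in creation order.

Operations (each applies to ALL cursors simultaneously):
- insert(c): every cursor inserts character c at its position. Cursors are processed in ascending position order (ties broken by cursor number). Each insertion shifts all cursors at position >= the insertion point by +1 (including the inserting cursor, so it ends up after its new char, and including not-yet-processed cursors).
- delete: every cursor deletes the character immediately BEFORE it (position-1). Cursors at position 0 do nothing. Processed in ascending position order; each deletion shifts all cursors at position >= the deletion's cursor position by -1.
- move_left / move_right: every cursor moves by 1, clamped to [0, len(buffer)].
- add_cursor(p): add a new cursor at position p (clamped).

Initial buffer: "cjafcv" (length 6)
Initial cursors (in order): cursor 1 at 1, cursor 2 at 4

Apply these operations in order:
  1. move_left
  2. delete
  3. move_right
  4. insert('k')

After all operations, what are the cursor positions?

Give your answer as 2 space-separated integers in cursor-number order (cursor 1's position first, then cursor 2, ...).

After op 1 (move_left): buffer="cjafcv" (len 6), cursors c1@0 c2@3, authorship ......
After op 2 (delete): buffer="cjfcv" (len 5), cursors c1@0 c2@2, authorship .....
After op 3 (move_right): buffer="cjfcv" (len 5), cursors c1@1 c2@3, authorship .....
After op 4 (insert('k')): buffer="ckjfkcv" (len 7), cursors c1@2 c2@5, authorship .1..2..

Answer: 2 5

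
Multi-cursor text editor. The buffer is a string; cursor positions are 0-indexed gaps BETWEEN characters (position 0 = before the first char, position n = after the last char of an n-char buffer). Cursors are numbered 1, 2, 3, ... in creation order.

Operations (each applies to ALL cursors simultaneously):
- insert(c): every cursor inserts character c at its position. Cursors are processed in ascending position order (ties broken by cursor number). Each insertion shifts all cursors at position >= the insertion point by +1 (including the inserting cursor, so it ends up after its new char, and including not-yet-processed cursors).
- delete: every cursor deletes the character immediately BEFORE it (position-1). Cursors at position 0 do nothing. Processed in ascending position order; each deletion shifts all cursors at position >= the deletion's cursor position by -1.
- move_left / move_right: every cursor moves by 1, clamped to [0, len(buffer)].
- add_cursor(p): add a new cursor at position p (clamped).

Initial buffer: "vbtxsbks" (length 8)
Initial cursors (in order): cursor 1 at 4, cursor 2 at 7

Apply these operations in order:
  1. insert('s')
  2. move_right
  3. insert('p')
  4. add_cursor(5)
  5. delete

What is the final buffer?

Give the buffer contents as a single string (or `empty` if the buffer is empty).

After op 1 (insert('s')): buffer="vbtxssbkss" (len 10), cursors c1@5 c2@9, authorship ....1...2.
After op 2 (move_right): buffer="vbtxssbkss" (len 10), cursors c1@6 c2@10, authorship ....1...2.
After op 3 (insert('p')): buffer="vbtxsspbkssp" (len 12), cursors c1@7 c2@12, authorship ....1.1..2.2
After op 4 (add_cursor(5)): buffer="vbtxsspbkssp" (len 12), cursors c3@5 c1@7 c2@12, authorship ....1.1..2.2
After op 5 (delete): buffer="vbtxsbkss" (len 9), cursors c3@4 c1@5 c2@9, authorship .......2.

Answer: vbtxsbkss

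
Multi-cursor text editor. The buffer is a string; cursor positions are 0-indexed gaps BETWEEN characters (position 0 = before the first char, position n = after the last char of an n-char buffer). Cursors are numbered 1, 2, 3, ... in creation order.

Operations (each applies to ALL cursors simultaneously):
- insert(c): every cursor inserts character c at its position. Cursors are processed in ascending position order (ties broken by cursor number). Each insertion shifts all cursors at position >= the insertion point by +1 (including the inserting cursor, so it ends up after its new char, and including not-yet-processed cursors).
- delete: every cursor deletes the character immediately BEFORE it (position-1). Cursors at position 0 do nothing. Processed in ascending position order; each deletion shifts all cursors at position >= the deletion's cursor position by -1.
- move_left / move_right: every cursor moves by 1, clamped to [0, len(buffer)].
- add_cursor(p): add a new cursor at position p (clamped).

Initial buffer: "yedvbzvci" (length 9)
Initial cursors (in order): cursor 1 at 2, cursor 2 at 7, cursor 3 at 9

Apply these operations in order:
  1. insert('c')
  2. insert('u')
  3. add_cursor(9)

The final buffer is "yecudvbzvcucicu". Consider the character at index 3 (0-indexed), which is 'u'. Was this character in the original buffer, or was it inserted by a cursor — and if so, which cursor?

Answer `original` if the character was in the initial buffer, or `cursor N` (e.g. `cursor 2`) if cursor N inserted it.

Answer: cursor 1

Derivation:
After op 1 (insert('c')): buffer="yecdvbzvccic" (len 12), cursors c1@3 c2@9 c3@12, authorship ..1.....2..3
After op 2 (insert('u')): buffer="yecudvbzvcucicu" (len 15), cursors c1@4 c2@11 c3@15, authorship ..11.....22..33
After op 3 (add_cursor(9)): buffer="yecudvbzvcucicu" (len 15), cursors c1@4 c4@9 c2@11 c3@15, authorship ..11.....22..33
Authorship (.=original, N=cursor N): . . 1 1 . . . . . 2 2 . . 3 3
Index 3: author = 1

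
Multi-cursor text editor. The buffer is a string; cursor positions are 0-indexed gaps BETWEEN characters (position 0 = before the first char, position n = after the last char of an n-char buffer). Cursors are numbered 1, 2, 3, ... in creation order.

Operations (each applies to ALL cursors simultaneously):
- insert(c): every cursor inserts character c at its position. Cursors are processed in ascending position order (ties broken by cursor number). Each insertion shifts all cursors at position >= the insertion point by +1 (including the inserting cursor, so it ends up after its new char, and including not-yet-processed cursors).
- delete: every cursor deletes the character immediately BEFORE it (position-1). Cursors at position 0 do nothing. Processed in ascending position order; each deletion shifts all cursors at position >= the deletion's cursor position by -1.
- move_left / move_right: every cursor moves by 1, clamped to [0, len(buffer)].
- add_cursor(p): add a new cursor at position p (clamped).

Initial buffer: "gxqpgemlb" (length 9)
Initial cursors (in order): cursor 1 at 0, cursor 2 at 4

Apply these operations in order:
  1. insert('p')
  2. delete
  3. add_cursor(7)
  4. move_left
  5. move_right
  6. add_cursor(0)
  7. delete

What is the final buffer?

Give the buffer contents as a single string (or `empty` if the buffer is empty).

After op 1 (insert('p')): buffer="pgxqppgemlb" (len 11), cursors c1@1 c2@6, authorship 1....2.....
After op 2 (delete): buffer="gxqpgemlb" (len 9), cursors c1@0 c2@4, authorship .........
After op 3 (add_cursor(7)): buffer="gxqpgemlb" (len 9), cursors c1@0 c2@4 c3@7, authorship .........
After op 4 (move_left): buffer="gxqpgemlb" (len 9), cursors c1@0 c2@3 c3@6, authorship .........
After op 5 (move_right): buffer="gxqpgemlb" (len 9), cursors c1@1 c2@4 c3@7, authorship .........
After op 6 (add_cursor(0)): buffer="gxqpgemlb" (len 9), cursors c4@0 c1@1 c2@4 c3@7, authorship .........
After op 7 (delete): buffer="xqgelb" (len 6), cursors c1@0 c4@0 c2@2 c3@4, authorship ......

Answer: xqgelb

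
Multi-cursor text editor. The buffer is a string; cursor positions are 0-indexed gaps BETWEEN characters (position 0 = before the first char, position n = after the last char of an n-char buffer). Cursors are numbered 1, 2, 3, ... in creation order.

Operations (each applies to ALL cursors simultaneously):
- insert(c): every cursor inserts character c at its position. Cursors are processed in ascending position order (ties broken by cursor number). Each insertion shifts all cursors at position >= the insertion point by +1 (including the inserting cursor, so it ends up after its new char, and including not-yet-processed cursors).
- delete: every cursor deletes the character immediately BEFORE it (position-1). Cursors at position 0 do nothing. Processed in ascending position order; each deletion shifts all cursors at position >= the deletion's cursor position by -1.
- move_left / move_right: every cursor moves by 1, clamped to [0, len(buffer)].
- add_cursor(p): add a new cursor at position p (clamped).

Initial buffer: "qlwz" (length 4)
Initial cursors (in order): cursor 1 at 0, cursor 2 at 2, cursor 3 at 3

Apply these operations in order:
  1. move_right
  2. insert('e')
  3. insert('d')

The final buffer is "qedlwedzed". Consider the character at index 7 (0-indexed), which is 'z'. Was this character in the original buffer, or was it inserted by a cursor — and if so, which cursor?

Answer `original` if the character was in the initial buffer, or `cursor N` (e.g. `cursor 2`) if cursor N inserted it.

Answer: original

Derivation:
After op 1 (move_right): buffer="qlwz" (len 4), cursors c1@1 c2@3 c3@4, authorship ....
After op 2 (insert('e')): buffer="qelweze" (len 7), cursors c1@2 c2@5 c3@7, authorship .1..2.3
After op 3 (insert('d')): buffer="qedlwedzed" (len 10), cursors c1@3 c2@7 c3@10, authorship .11..22.33
Authorship (.=original, N=cursor N): . 1 1 . . 2 2 . 3 3
Index 7: author = original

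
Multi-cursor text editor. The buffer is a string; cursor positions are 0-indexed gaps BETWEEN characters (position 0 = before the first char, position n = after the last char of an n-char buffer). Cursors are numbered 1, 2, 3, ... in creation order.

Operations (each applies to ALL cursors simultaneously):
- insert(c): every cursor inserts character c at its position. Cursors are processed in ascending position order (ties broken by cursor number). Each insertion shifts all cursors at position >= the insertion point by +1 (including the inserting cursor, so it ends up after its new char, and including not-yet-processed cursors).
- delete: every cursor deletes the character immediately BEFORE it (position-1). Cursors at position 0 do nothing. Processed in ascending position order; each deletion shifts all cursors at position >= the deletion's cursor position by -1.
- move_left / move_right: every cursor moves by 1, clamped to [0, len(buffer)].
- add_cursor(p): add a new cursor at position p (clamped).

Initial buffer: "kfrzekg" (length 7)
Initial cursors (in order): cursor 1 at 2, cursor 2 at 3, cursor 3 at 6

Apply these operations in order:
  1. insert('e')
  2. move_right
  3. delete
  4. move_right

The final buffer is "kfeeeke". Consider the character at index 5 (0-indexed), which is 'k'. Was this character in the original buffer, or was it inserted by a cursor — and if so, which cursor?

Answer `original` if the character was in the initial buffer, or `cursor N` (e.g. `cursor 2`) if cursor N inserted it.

Answer: original

Derivation:
After op 1 (insert('e')): buffer="kferezekeg" (len 10), cursors c1@3 c2@5 c3@9, authorship ..1.2...3.
After op 2 (move_right): buffer="kferezekeg" (len 10), cursors c1@4 c2@6 c3@10, authorship ..1.2...3.
After op 3 (delete): buffer="kfeeeke" (len 7), cursors c1@3 c2@4 c3@7, authorship ..12..3
After op 4 (move_right): buffer="kfeeeke" (len 7), cursors c1@4 c2@5 c3@7, authorship ..12..3
Authorship (.=original, N=cursor N): . . 1 2 . . 3
Index 5: author = original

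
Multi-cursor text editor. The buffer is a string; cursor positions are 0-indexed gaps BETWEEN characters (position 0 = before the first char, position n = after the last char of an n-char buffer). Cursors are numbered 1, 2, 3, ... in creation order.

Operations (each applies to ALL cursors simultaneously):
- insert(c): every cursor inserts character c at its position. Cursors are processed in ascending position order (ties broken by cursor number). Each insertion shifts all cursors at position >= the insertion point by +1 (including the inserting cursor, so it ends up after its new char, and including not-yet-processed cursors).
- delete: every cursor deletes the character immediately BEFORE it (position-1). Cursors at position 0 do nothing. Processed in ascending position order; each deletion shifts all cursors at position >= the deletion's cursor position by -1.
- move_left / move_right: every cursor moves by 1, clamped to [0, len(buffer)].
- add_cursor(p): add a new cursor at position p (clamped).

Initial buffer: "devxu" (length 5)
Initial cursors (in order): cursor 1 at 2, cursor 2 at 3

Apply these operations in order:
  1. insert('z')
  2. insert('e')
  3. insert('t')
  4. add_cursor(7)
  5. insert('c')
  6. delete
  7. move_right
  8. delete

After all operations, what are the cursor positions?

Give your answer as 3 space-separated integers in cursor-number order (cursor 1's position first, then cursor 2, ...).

After op 1 (insert('z')): buffer="dezvzxu" (len 7), cursors c1@3 c2@5, authorship ..1.2..
After op 2 (insert('e')): buffer="dezevzexu" (len 9), cursors c1@4 c2@7, authorship ..11.22..
After op 3 (insert('t')): buffer="dezetvzetxu" (len 11), cursors c1@5 c2@9, authorship ..111.222..
After op 4 (add_cursor(7)): buffer="dezetvzetxu" (len 11), cursors c1@5 c3@7 c2@9, authorship ..111.222..
After op 5 (insert('c')): buffer="dezetcvzcetcxu" (len 14), cursors c1@6 c3@9 c2@12, authorship ..1111.23222..
After op 6 (delete): buffer="dezetvzetxu" (len 11), cursors c1@5 c3@7 c2@9, authorship ..111.222..
After op 7 (move_right): buffer="dezetvzetxu" (len 11), cursors c1@6 c3@8 c2@10, authorship ..111.222..
After op 8 (delete): buffer="dezetztu" (len 8), cursors c1@5 c3@6 c2@7, authorship ..11122.

Answer: 5 7 6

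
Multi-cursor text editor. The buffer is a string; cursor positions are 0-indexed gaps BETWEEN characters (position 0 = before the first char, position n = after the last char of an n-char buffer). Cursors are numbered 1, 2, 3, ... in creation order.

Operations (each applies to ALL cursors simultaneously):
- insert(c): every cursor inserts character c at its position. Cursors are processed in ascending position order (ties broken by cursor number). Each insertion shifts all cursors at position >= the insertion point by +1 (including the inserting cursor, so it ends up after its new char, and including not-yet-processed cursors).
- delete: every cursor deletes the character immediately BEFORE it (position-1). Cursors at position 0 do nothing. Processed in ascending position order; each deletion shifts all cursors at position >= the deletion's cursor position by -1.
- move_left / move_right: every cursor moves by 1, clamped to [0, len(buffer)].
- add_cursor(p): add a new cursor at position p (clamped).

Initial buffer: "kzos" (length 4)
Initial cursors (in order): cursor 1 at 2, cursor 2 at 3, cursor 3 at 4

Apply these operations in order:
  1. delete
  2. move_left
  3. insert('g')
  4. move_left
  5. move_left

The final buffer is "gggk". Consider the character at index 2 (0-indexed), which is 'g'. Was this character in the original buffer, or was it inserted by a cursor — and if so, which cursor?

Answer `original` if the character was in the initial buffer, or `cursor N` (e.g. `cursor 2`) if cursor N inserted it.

Answer: cursor 3

Derivation:
After op 1 (delete): buffer="k" (len 1), cursors c1@1 c2@1 c3@1, authorship .
After op 2 (move_left): buffer="k" (len 1), cursors c1@0 c2@0 c3@0, authorship .
After op 3 (insert('g')): buffer="gggk" (len 4), cursors c1@3 c2@3 c3@3, authorship 123.
After op 4 (move_left): buffer="gggk" (len 4), cursors c1@2 c2@2 c3@2, authorship 123.
After op 5 (move_left): buffer="gggk" (len 4), cursors c1@1 c2@1 c3@1, authorship 123.
Authorship (.=original, N=cursor N): 1 2 3 .
Index 2: author = 3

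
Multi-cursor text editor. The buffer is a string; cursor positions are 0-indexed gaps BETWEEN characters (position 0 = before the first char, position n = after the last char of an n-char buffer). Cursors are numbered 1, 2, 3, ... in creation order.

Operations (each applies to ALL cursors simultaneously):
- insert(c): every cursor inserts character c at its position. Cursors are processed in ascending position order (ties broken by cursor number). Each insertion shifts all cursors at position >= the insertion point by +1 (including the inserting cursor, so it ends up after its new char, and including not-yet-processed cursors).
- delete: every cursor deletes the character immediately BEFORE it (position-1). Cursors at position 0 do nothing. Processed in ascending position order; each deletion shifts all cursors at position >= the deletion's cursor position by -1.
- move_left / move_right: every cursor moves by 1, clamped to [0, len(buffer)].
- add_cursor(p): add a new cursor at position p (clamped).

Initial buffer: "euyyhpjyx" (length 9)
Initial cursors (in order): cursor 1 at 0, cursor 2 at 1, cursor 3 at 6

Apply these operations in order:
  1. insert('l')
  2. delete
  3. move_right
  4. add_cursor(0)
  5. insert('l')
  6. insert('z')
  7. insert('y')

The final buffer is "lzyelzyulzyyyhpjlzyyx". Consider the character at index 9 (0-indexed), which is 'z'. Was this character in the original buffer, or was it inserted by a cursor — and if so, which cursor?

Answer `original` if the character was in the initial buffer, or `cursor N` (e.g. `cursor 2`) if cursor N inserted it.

After op 1 (insert('l')): buffer="leluyyhpljyx" (len 12), cursors c1@1 c2@3 c3@9, authorship 1.2.....3...
After op 2 (delete): buffer="euyyhpjyx" (len 9), cursors c1@0 c2@1 c3@6, authorship .........
After op 3 (move_right): buffer="euyyhpjyx" (len 9), cursors c1@1 c2@2 c3@7, authorship .........
After op 4 (add_cursor(0)): buffer="euyyhpjyx" (len 9), cursors c4@0 c1@1 c2@2 c3@7, authorship .........
After op 5 (insert('l')): buffer="lelulyyhpjlyx" (len 13), cursors c4@1 c1@3 c2@5 c3@11, authorship 4.1.2.....3..
After op 6 (insert('z')): buffer="lzelzulzyyhpjlzyx" (len 17), cursors c4@2 c1@5 c2@8 c3@15, authorship 44.11.22.....33..
After op 7 (insert('y')): buffer="lzyelzyulzyyyhpjlzyyx" (len 21), cursors c4@3 c1@7 c2@11 c3@19, authorship 444.111.222.....333..
Authorship (.=original, N=cursor N): 4 4 4 . 1 1 1 . 2 2 2 . . . . . 3 3 3 . .
Index 9: author = 2

Answer: cursor 2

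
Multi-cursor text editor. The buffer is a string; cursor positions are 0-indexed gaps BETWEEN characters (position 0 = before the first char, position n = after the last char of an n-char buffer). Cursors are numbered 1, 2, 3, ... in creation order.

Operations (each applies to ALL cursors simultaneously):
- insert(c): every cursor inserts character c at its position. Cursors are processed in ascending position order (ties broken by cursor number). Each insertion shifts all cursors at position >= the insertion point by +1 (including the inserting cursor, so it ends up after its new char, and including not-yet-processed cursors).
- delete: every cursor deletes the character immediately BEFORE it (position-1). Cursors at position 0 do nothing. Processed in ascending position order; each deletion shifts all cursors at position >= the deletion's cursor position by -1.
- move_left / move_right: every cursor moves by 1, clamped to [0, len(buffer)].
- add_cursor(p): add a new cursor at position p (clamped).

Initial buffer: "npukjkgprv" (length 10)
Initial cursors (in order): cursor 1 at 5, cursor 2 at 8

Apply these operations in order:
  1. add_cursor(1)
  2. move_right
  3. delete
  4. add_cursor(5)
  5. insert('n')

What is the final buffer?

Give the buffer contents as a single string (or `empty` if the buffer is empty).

Answer: nnukjngnpnv

Derivation:
After op 1 (add_cursor(1)): buffer="npukjkgprv" (len 10), cursors c3@1 c1@5 c2@8, authorship ..........
After op 2 (move_right): buffer="npukjkgprv" (len 10), cursors c3@2 c1@6 c2@9, authorship ..........
After op 3 (delete): buffer="nukjgpv" (len 7), cursors c3@1 c1@4 c2@6, authorship .......
After op 4 (add_cursor(5)): buffer="nukjgpv" (len 7), cursors c3@1 c1@4 c4@5 c2@6, authorship .......
After op 5 (insert('n')): buffer="nnukjngnpnv" (len 11), cursors c3@2 c1@6 c4@8 c2@10, authorship .3...1.4.2.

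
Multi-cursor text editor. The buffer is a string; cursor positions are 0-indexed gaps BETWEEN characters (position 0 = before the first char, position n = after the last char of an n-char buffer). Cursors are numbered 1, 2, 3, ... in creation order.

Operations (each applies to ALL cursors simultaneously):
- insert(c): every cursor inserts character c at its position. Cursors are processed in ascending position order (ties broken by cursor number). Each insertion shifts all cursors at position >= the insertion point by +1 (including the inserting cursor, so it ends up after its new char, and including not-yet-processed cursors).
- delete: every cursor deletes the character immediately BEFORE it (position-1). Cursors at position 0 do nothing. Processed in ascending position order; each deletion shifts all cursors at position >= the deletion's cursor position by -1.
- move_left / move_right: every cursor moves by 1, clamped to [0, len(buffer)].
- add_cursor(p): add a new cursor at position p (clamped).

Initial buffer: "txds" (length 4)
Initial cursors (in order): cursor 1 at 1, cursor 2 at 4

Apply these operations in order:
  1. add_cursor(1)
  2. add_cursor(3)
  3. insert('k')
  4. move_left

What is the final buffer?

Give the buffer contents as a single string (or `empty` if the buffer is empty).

After op 1 (add_cursor(1)): buffer="txds" (len 4), cursors c1@1 c3@1 c2@4, authorship ....
After op 2 (add_cursor(3)): buffer="txds" (len 4), cursors c1@1 c3@1 c4@3 c2@4, authorship ....
After op 3 (insert('k')): buffer="tkkxdksk" (len 8), cursors c1@3 c3@3 c4@6 c2@8, authorship .13..4.2
After op 4 (move_left): buffer="tkkxdksk" (len 8), cursors c1@2 c3@2 c4@5 c2@7, authorship .13..4.2

Answer: tkkxdksk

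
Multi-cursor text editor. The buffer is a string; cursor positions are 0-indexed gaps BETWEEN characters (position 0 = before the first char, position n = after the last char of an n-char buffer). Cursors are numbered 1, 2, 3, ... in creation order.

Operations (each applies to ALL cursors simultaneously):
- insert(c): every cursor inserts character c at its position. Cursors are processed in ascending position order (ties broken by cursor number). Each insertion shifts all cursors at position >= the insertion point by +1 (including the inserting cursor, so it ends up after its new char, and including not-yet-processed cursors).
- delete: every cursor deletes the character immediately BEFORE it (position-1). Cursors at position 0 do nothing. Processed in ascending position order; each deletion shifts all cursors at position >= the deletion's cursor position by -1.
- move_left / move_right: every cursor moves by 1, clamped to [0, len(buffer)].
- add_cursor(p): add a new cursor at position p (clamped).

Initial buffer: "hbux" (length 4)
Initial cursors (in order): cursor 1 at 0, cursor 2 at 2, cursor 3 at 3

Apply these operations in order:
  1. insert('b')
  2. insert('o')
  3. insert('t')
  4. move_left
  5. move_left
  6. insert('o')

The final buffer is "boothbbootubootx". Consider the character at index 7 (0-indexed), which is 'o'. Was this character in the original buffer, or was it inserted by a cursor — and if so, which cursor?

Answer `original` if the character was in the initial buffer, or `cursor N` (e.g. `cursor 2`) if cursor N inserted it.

After op 1 (insert('b')): buffer="bhbbubx" (len 7), cursors c1@1 c2@4 c3@6, authorship 1..2.3.
After op 2 (insert('o')): buffer="bohbboubox" (len 10), cursors c1@2 c2@6 c3@9, authorship 11..22.33.
After op 3 (insert('t')): buffer="bothbbotubotx" (len 13), cursors c1@3 c2@8 c3@12, authorship 111..222.333.
After op 4 (move_left): buffer="bothbbotubotx" (len 13), cursors c1@2 c2@7 c3@11, authorship 111..222.333.
After op 5 (move_left): buffer="bothbbotubotx" (len 13), cursors c1@1 c2@6 c3@10, authorship 111..222.333.
After op 6 (insert('o')): buffer="boothbbootubootx" (len 16), cursors c1@2 c2@8 c3@13, authorship 1111..2222.3333.
Authorship (.=original, N=cursor N): 1 1 1 1 . . 2 2 2 2 . 3 3 3 3 .
Index 7: author = 2

Answer: cursor 2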